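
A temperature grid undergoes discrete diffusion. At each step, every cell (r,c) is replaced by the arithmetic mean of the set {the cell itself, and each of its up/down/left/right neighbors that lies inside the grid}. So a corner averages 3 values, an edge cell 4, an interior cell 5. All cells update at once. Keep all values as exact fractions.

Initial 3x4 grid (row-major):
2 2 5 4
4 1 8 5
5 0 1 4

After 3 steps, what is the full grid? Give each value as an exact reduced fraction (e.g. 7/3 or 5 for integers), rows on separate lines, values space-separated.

Answer: 1277/432 4601/1440 5813/1440 949/216
1993/720 3791/1200 731/200 4127/960
11/4 169/60 2489/720 1633/432

Derivation:
After step 1:
  8/3 5/2 19/4 14/3
  3 3 4 21/4
  3 7/4 13/4 10/3
After step 2:
  49/18 155/48 191/48 44/9
  35/12 57/20 81/20 69/16
  31/12 11/4 37/12 71/18
After step 3:
  1277/432 4601/1440 5813/1440 949/216
  1993/720 3791/1200 731/200 4127/960
  11/4 169/60 2489/720 1633/432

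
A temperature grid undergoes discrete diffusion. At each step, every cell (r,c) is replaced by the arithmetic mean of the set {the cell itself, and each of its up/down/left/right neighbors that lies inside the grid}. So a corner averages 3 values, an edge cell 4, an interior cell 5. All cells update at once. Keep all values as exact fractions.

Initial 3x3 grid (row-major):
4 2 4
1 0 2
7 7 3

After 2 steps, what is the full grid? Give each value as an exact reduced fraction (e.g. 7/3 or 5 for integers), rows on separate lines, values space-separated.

After step 1:
  7/3 5/2 8/3
  3 12/5 9/4
  5 17/4 4
After step 2:
  47/18 99/40 89/36
  191/60 72/25 679/240
  49/12 313/80 7/2

Answer: 47/18 99/40 89/36
191/60 72/25 679/240
49/12 313/80 7/2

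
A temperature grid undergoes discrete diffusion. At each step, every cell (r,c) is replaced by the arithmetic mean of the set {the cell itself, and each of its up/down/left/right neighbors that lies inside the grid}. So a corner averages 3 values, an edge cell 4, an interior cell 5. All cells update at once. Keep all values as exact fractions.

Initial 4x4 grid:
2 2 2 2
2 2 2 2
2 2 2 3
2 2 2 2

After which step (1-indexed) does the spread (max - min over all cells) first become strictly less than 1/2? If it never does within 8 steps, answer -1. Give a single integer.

Answer: 1

Derivation:
Step 1: max=7/3, min=2, spread=1/3
  -> spread < 1/2 first at step 1
Step 2: max=271/120, min=2, spread=31/120
Step 3: max=2371/1080, min=2, spread=211/1080
Step 4: max=232843/108000, min=2, spread=16843/108000
Step 5: max=2082643/972000, min=18079/9000, spread=130111/972000
Step 6: max=61962367/29160000, min=1087159/540000, spread=3255781/29160000
Step 7: max=1849953691/874800000, min=1091107/540000, spread=82360351/874800000
Step 8: max=55239316891/26244000000, min=196906441/97200000, spread=2074577821/26244000000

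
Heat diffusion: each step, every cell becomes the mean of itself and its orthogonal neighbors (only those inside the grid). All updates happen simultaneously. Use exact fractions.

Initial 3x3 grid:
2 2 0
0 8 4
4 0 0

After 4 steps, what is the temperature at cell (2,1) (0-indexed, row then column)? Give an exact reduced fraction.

Answer: 516223/216000

Derivation:
Step 1: cell (2,1) = 3
Step 2: cell (2,1) = 127/60
Step 3: cell (2,1) = 9209/3600
Step 4: cell (2,1) = 516223/216000
Full grid after step 4:
  165563/64800 531473/216000 64/25
  1050821/432000 154259/60000 523973/216000
  162263/64800 516223/216000 40247/16200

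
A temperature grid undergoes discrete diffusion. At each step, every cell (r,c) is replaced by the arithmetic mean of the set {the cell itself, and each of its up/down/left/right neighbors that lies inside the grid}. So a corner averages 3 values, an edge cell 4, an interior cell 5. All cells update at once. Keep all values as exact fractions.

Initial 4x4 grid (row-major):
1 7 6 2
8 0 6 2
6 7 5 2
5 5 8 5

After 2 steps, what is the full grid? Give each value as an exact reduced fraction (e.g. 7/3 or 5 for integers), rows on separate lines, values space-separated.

Answer: 151/36 1181/240 953/240 139/36
1271/240 17/4 93/20 409/120
1211/240 571/100 93/20 171/40
217/36 329/60 113/20 19/4

Derivation:
After step 1:
  16/3 7/2 21/4 10/3
  15/4 28/5 19/5 3
  13/2 23/5 28/5 7/2
  16/3 25/4 23/4 5
After step 2:
  151/36 1181/240 953/240 139/36
  1271/240 17/4 93/20 409/120
  1211/240 571/100 93/20 171/40
  217/36 329/60 113/20 19/4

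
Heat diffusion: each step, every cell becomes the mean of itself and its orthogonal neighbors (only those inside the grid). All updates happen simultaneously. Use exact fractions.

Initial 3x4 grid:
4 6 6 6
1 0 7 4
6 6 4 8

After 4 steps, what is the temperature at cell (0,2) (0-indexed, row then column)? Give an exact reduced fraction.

Answer: 1059569/216000

Derivation:
Step 1: cell (0,2) = 25/4
Step 2: cell (0,2) = 1187/240
Step 3: cell (0,2) = 37367/7200
Step 4: cell (0,2) = 1059569/216000
Full grid after step 4:
  505979/129600 952549/216000 1059569/216000 700669/129600
  1148287/288000 512893/120000 1823729/360000 4598491/864000
  515779/129600 967049/216000 1067069/216000 702469/129600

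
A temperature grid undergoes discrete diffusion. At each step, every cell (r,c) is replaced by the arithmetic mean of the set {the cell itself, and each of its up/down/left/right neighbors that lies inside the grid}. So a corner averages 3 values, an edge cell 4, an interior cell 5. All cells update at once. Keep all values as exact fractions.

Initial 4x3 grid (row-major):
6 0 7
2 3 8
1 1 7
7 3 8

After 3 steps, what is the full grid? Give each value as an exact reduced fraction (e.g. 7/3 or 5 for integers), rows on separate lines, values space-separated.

Answer: 6943/2160 14159/3600 1097/240
23293/7200 5731/1500 11531/2400
24283/7200 24529/6000 11861/2400
805/216 63071/14400 61/12

Derivation:
After step 1:
  8/3 4 5
  3 14/5 25/4
  11/4 3 6
  11/3 19/4 6
After step 2:
  29/9 217/60 61/12
  673/240 381/100 401/80
  149/48 193/50 85/16
  67/18 209/48 67/12
After step 3:
  6943/2160 14159/3600 1097/240
  23293/7200 5731/1500 11531/2400
  24283/7200 24529/6000 11861/2400
  805/216 63071/14400 61/12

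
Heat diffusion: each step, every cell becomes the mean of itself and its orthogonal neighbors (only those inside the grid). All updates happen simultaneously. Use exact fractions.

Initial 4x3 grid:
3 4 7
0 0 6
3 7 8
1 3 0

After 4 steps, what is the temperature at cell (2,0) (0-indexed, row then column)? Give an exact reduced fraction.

Step 1: cell (2,0) = 11/4
Step 2: cell (2,0) = 647/240
Step 3: cell (2,0) = 20651/7200
Step 4: cell (2,0) = 651827/216000
Full grid after step 4:
  100723/32400 58677/16000 271621/64800
  660347/216000 9063/2500 227743/54000
  651827/216000 141633/40000 27311/6750
  391747/129600 327817/96000 497597/129600

Answer: 651827/216000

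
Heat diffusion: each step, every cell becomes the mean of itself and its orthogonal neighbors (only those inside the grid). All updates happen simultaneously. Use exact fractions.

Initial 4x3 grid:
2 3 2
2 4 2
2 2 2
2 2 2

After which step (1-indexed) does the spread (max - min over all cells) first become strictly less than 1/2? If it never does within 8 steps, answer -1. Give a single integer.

Answer: 3

Derivation:
Step 1: max=11/4, min=2, spread=3/4
Step 2: max=51/20, min=2, spread=11/20
Step 3: max=7279/2880, min=83/40, spread=1303/2880
  -> spread < 1/2 first at step 3
Step 4: max=63989/25920, min=1531/720, spread=8873/25920
Step 5: max=5081339/2073600, min=62027/28800, spread=123079/414720
Step 6: max=60220061/24883200, min=1259137/576000, spread=29126713/124416000
Step 7: max=17948723219/7464960000, min=228411007/103680000, spread=300626143/1492992000
Step 8: max=1068809847001/447897600000, min=13821242623/6220800000, spread=14736075629/89579520000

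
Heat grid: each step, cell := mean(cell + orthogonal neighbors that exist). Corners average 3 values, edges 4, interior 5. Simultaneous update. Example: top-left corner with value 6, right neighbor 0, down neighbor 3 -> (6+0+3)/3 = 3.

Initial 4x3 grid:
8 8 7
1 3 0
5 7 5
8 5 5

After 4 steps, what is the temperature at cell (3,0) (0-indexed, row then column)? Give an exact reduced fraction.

Step 1: cell (3,0) = 6
Step 2: cell (3,0) = 35/6
Step 3: cell (3,0) = 793/144
Step 4: cell (3,0) = 230797/43200
Full grid after step 4:
  329743/64800 2144717/432000 104881/21600
  270739/54000 879373/180000 14173/3000
  7729/1500 598007/120000 43499/9000
  230797/43200 501671/96000 217997/43200

Answer: 230797/43200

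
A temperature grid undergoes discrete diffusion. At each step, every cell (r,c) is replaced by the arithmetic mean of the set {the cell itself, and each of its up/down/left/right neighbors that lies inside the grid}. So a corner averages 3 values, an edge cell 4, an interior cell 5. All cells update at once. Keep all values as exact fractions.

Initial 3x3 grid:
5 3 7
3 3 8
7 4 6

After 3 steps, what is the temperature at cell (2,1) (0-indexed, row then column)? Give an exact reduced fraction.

Answer: 1136/225

Derivation:
Step 1: cell (2,1) = 5
Step 2: cell (2,1) = 149/30
Step 3: cell (2,1) = 1136/225
Full grid after step 3:
  2353/540 34477/7200 1877/360
  32477/7200 3631/750 6467/1200
  5021/1080 1136/225 971/180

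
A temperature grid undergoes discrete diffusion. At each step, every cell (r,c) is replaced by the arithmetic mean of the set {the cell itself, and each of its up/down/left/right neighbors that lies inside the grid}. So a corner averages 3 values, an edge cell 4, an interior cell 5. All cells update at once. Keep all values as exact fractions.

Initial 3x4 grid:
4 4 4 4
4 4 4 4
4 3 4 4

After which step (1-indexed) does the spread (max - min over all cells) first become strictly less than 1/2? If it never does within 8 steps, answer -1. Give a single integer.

Step 1: max=4, min=11/3, spread=1/3
  -> spread < 1/2 first at step 1
Step 2: max=4, min=449/120, spread=31/120
Step 3: max=4, min=4109/1080, spread=211/1080
Step 4: max=7153/1800, min=415103/108000, spread=14077/108000
Step 5: max=428317/108000, min=3747593/972000, spread=5363/48600
Step 6: max=237131/60000, min=112899191/29160000, spread=93859/1166400
Step 7: max=383463533/97200000, min=6788125519/1749600000, spread=4568723/69984000
Step 8: max=11482381111/2916000000, min=408123564371/104976000000, spread=8387449/167961600

Answer: 1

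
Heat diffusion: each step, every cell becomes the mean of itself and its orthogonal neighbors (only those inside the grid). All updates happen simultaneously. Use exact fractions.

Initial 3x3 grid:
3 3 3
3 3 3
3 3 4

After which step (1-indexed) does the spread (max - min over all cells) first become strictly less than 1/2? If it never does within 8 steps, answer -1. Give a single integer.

Answer: 1

Derivation:
Step 1: max=10/3, min=3, spread=1/3
  -> spread < 1/2 first at step 1
Step 2: max=59/18, min=3, spread=5/18
Step 3: max=689/216, min=3, spread=41/216
Step 4: max=41011/12960, min=1091/360, spread=347/2592
Step 5: max=2439737/777600, min=10957/3600, spread=2921/31104
Step 6: max=145796539/46656000, min=1321483/432000, spread=24611/373248
Step 7: max=8716802033/2799360000, min=29816741/9720000, spread=207329/4478976
Step 8: max=521914752451/167961600000, min=1594001599/518400000, spread=1746635/53747712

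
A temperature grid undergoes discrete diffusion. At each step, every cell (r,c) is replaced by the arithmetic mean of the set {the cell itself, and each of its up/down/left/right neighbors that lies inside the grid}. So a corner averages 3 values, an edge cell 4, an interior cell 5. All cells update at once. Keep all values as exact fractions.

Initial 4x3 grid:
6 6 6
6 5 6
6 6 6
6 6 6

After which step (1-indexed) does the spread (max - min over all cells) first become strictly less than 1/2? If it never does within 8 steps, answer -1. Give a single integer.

Answer: 1

Derivation:
Step 1: max=6, min=23/4, spread=1/4
  -> spread < 1/2 first at step 1
Step 2: max=6, min=577/100, spread=23/100
Step 3: max=2387/400, min=27989/4800, spread=131/960
Step 4: max=42809/7200, min=252649/43200, spread=841/8640
Step 5: max=8546627/1440000, min=101137949/17280000, spread=56863/691200
Step 6: max=76770457/12960000, min=911585659/155520000, spread=386393/6220800
Step 7: max=30683641187/5184000000, min=364854276869/62208000000, spread=26795339/497664000
Step 8: max=1839153850333/311040000000, min=21911064285871/3732480000000, spread=254051069/5971968000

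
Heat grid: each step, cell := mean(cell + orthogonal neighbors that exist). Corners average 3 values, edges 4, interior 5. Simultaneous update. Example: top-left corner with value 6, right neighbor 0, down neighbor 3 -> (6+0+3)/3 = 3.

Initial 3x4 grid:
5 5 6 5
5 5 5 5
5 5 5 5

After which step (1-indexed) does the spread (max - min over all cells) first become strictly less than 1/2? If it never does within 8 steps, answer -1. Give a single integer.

Answer: 1

Derivation:
Step 1: max=16/3, min=5, spread=1/3
  -> spread < 1/2 first at step 1
Step 2: max=631/120, min=5, spread=31/120
Step 3: max=5611/1080, min=5, spread=211/1080
Step 4: max=556897/108000, min=9047/1800, spread=14077/108000
Step 5: max=5000407/972000, min=543683/108000, spread=5363/48600
Step 6: max=149540809/29160000, min=302869/60000, spread=93859/1166400
Step 7: max=8958274481/1749600000, min=491336467/97200000, spread=4568723/69984000
Step 8: max=536660435629/104976000000, min=14761618889/2916000000, spread=8387449/167961600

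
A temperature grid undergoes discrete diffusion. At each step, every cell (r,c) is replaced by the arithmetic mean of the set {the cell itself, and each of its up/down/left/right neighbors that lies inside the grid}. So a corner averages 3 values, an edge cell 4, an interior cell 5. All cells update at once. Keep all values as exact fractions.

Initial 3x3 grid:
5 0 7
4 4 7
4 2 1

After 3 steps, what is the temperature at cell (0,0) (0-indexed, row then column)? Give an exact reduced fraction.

Answer: 881/240

Derivation:
Step 1: cell (0,0) = 3
Step 2: cell (0,0) = 15/4
Step 3: cell (0,0) = 881/240
Full grid after step 3:
  881/240 14237/3600 8839/2160
  52273/14400 22001/6000 19141/4800
  913/270 50723/14400 3907/1080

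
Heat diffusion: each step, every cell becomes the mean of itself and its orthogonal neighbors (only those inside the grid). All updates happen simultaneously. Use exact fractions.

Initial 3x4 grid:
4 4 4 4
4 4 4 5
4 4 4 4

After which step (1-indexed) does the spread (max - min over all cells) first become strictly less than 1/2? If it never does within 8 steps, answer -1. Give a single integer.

Answer: 1

Derivation:
Step 1: max=13/3, min=4, spread=1/3
  -> spread < 1/2 first at step 1
Step 2: max=1027/240, min=4, spread=67/240
Step 3: max=9077/2160, min=4, spread=437/2160
Step 4: max=3613531/864000, min=4009/1000, spread=29951/172800
Step 5: max=32319821/7776000, min=13579/3375, spread=206761/1555200
Step 6: max=12897795571/3110400000, min=21765671/5400000, spread=14430763/124416000
Step 7: max=771603741689/186624000000, min=1745652727/432000000, spread=139854109/1492992000
Step 8: max=46212231890251/11197440000000, min=157371228977/38880000000, spread=7114543559/89579520000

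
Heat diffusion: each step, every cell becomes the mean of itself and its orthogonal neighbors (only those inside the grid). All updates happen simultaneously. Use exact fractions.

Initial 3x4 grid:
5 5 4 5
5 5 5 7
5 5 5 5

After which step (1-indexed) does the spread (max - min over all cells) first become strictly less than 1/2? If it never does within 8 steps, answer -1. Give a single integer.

Step 1: max=17/3, min=19/4, spread=11/12
Step 2: max=217/40, min=39/8, spread=11/20
Step 3: max=5771/1080, min=355/72, spread=223/540
  -> spread < 1/2 first at step 3
Step 4: max=341107/64800, min=53477/10800, spread=4049/12960
Step 5: max=20329193/3888000, min=1609619/324000, spread=202753/777600
Step 6: max=1211992207/233280000, min=24246559/4860000, spread=385259/1866240
Step 7: max=72426212813/13996800000, min=1459376981/291600000, spread=95044709/559872000
Step 8: max=4330706610967/839808000000, min=87823966429/17496000000, spread=921249779/6718464000

Answer: 3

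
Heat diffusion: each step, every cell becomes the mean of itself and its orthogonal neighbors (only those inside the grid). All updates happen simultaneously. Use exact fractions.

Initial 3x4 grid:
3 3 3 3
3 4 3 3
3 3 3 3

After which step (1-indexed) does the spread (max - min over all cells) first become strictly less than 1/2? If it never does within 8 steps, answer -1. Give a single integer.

Answer: 1

Derivation:
Step 1: max=13/4, min=3, spread=1/4
  -> spread < 1/2 first at step 1
Step 2: max=323/100, min=3, spread=23/100
Step 3: max=15211/4800, min=1213/400, spread=131/960
Step 4: max=136151/43200, min=21991/7200, spread=841/8640
Step 5: max=54382051/17280000, min=4413373/1440000, spread=56863/691200
Step 6: max=488094341/155520000, min=39869543/12960000, spread=386393/6220800
Step 7: max=195017723131/62208000000, min=15972358813/5184000000, spread=26795339/497664000
Step 8: max=11681255714129/3732480000000, min=960206149667/311040000000, spread=254051069/5971968000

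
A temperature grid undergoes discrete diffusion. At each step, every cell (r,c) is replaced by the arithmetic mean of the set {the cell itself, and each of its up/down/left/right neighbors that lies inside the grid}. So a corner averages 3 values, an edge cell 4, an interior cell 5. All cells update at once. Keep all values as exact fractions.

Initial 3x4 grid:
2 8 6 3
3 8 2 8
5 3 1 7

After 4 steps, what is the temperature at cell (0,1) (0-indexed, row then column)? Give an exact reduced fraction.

Step 1: cell (0,1) = 6
Step 2: cell (0,1) = 1193/240
Step 3: cell (0,1) = 36323/7200
Step 4: cell (0,1) = 1044851/216000
Full grid after step 4:
  155209/32400 1044851/216000 1091071/216000 326653/64800
  649069/144000 140743/30000 284611/60000 355837/72000
  283093/64800 14734/3375 248549/54000 151189/32400

Answer: 1044851/216000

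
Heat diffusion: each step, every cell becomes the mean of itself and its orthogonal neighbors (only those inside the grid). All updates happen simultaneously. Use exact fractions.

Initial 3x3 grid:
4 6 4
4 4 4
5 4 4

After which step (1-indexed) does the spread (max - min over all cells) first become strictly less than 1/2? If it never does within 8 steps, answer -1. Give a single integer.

Step 1: max=14/3, min=4, spread=2/3
Step 2: max=547/120, min=49/12, spread=19/40
  -> spread < 1/2 first at step 2
Step 3: max=9679/2160, min=3023/720, spread=61/216
Step 4: max=573113/129600, min=182521/43200, spread=511/2592
Step 5: max=34252111/7776000, min=11058287/2592000, spread=4309/31104
Step 6: max=2043591017/466560000, min=666074089/155520000, spread=36295/373248
Step 7: max=122277658399/27993600000, min=40122192383/9331200000, spread=305773/4478976
Step 8: max=7317973692953/1679616000000, min=2412491741401/559872000000, spread=2575951/53747712

Answer: 2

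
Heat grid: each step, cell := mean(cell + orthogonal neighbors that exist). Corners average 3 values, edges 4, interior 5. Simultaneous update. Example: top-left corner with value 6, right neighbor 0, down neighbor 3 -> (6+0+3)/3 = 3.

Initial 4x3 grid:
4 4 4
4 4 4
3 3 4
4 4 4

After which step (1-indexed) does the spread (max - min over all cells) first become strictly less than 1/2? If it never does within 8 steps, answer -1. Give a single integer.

Answer: 2

Derivation:
Step 1: max=4, min=7/2, spread=1/2
Step 2: max=4, min=871/240, spread=89/240
  -> spread < 1/2 first at step 2
Step 3: max=947/240, min=496/135, spread=587/2160
Step 4: max=9407/2400, min=478583/129600, spread=5879/25920
Step 5: max=13138/3375, min=28906447/7776000, spread=272701/1555200
Step 6: max=50230753/12960000, min=1741784033/466560000, spread=2660923/18662400
Step 7: max=333585203/86400000, min=104915870947/27993600000, spread=126629393/1119744000
Step 8: max=179633816693/46656000000, min=6312848800073/1679616000000, spread=1231748807/13436928000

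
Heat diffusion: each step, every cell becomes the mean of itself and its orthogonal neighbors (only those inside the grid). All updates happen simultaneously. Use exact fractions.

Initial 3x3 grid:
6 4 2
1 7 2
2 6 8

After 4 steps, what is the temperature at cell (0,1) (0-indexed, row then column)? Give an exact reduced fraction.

Answer: 698821/172800

Derivation:
Step 1: cell (0,1) = 19/4
Step 2: cell (0,1) = 181/48
Step 3: cell (0,1) = 11963/2880
Step 4: cell (0,1) = 698821/172800
Full grid after step 4:
  105313/25920 698821/172800 54869/12960
  88237/21600 312577/72000 83369/19200
  4159/960 762121/172800 59959/12960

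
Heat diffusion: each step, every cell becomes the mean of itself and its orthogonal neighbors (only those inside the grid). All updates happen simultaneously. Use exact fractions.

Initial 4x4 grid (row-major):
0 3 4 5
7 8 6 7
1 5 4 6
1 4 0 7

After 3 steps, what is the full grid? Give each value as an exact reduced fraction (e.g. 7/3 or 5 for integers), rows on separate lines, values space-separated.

Answer: 8783/2160 6349/1440 35513/7200 11453/2160
1447/360 27113/6000 30563/6000 19309/3600
719/200 8119/2000 27599/6000 18397/3600
2233/720 2721/800 29489/7200 9737/2160

Derivation:
After step 1:
  10/3 15/4 9/2 16/3
  4 29/5 29/5 6
  7/2 22/5 21/5 6
  2 5/2 15/4 13/3
After step 2:
  133/36 1043/240 1163/240 95/18
  499/120 19/4 263/50 347/60
  139/40 102/25 483/100 77/15
  8/3 253/80 887/240 169/36
After step 3:
  8783/2160 6349/1440 35513/7200 11453/2160
  1447/360 27113/6000 30563/6000 19309/3600
  719/200 8119/2000 27599/6000 18397/3600
  2233/720 2721/800 29489/7200 9737/2160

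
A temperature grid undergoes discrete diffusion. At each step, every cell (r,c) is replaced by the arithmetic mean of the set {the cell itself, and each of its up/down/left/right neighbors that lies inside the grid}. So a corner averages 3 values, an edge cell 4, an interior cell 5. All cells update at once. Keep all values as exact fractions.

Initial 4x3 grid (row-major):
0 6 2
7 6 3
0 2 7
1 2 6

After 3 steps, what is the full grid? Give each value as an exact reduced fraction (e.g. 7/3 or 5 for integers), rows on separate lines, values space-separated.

Answer: 8273/2160 9329/2400 4439/1080
24917/7200 7857/2000 7423/1800
7159/2400 3481/1000 1639/400
919/360 15353/4800 2753/720

Derivation:
After step 1:
  13/3 7/2 11/3
  13/4 24/5 9/2
  5/2 17/5 9/2
  1 11/4 5
After step 2:
  133/36 163/40 35/9
  893/240 389/100 131/30
  203/80 359/100 87/20
  25/12 243/80 49/12
After step 3:
  8273/2160 9329/2400 4439/1080
  24917/7200 7857/2000 7423/1800
  7159/2400 3481/1000 1639/400
  919/360 15353/4800 2753/720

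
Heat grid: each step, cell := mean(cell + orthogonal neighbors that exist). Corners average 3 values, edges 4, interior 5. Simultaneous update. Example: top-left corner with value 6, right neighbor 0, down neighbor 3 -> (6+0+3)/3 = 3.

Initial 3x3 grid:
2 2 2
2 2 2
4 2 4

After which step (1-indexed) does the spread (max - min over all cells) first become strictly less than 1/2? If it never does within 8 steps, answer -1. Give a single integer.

Answer: 3

Derivation:
Step 1: max=3, min=2, spread=1
Step 2: max=49/18, min=2, spread=13/18
Step 3: max=1877/720, min=155/72, spread=109/240
  -> spread < 1/2 first at step 3
Step 4: max=32549/12960, min=3961/1800, spread=20149/64800
Step 5: max=6413933/2592000, min=586891/259200, spread=545023/2592000
Step 6: max=378423751/155520000, min=7411237/3240000, spread=36295/248832
Step 7: max=22547570597/9331200000, min=1799335831/777600000, spread=305773/2985984
Step 8: max=1343058670159/559872000000, min=18094575497/7776000000, spread=2575951/35831808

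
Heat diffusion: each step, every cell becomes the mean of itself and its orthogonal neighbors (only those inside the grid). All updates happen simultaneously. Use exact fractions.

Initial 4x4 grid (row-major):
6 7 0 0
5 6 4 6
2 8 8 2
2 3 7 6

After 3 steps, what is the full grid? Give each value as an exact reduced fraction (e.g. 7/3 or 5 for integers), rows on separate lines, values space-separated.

After step 1:
  6 19/4 11/4 2
  19/4 6 24/5 3
  17/4 27/5 29/5 11/2
  7/3 5 6 5
After step 2:
  31/6 39/8 143/40 31/12
  21/4 257/50 447/100 153/40
  251/60 529/100 11/2 193/40
  139/36 281/60 109/20 11/2
After step 3:
  367/72 5627/1200 4651/1200 599/180
  987/200 1001/200 2251/500 4711/1200
  8363/1800 7439/1500 5107/1000 393/80
  2291/540 4339/900 317/60 631/120

Answer: 367/72 5627/1200 4651/1200 599/180
987/200 1001/200 2251/500 4711/1200
8363/1800 7439/1500 5107/1000 393/80
2291/540 4339/900 317/60 631/120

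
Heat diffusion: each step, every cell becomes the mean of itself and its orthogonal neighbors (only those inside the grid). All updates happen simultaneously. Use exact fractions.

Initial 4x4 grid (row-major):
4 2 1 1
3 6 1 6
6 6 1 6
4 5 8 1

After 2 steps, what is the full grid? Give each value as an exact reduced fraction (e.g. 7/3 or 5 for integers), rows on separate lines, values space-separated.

After step 1:
  3 13/4 5/4 8/3
  19/4 18/5 3 7/2
  19/4 24/5 22/5 7/2
  5 23/4 15/4 5
After step 2:
  11/3 111/40 61/24 89/36
  161/40 97/25 63/20 19/6
  193/40 233/50 389/100 41/10
  31/6 193/40 189/40 49/12

Answer: 11/3 111/40 61/24 89/36
161/40 97/25 63/20 19/6
193/40 233/50 389/100 41/10
31/6 193/40 189/40 49/12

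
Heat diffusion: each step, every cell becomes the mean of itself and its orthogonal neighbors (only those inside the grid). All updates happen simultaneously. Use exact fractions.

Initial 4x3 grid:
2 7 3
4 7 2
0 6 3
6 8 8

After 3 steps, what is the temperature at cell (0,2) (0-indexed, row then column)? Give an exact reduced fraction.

Answer: 351/80

Derivation:
Step 1: cell (0,2) = 4
Step 2: cell (0,2) = 25/6
Step 3: cell (0,2) = 351/80
Full grid after step 3:
  1159/270 12383/2880 351/80
  6061/1440 2723/600 357/80
  6749/1440 1943/400 923/180
  10873/2160 221/40 5989/1080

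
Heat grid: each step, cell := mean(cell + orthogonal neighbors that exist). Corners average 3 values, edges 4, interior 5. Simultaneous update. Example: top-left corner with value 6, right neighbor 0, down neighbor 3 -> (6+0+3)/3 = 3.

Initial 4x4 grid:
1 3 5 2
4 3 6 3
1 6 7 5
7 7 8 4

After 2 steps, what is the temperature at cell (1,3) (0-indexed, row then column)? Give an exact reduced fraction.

Step 1: cell (1,3) = 4
Step 2: cell (1,3) = 1013/240
Full grid after step 2:
  95/36 211/60 227/60 34/9
  829/240 77/20 118/25 1013/240
  331/80 271/50 109/20 1249/240
  11/2 233/40 767/120 203/36

Answer: 1013/240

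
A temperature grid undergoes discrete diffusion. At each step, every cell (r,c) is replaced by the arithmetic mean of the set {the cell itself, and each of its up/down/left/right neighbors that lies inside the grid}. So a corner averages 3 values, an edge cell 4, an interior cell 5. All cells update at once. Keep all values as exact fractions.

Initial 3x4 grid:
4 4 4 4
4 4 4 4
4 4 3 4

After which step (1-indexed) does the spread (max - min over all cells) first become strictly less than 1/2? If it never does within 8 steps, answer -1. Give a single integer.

Answer: 1

Derivation:
Step 1: max=4, min=11/3, spread=1/3
  -> spread < 1/2 first at step 1
Step 2: max=4, min=449/120, spread=31/120
Step 3: max=4, min=4109/1080, spread=211/1080
Step 4: max=7153/1800, min=415103/108000, spread=14077/108000
Step 5: max=428317/108000, min=3747593/972000, spread=5363/48600
Step 6: max=237131/60000, min=112899191/29160000, spread=93859/1166400
Step 7: max=383463533/97200000, min=6788125519/1749600000, spread=4568723/69984000
Step 8: max=11482381111/2916000000, min=408123564371/104976000000, spread=8387449/167961600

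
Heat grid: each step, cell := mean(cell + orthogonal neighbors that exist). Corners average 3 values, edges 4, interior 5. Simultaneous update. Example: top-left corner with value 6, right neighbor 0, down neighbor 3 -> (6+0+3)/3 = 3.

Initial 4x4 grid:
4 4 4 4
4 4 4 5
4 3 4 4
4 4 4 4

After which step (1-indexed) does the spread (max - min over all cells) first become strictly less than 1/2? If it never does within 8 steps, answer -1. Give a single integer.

Step 1: max=13/3, min=15/4, spread=7/12
Step 2: max=511/120, min=189/50, spread=287/600
  -> spread < 1/2 first at step 2
Step 3: max=4531/1080, min=9233/2400, spread=7523/21600
Step 4: max=133939/32400, min=41629/10800, spread=2263/8100
Step 5: max=4001317/972000, min=50287/12960, spread=7181/30375
Step 6: max=119189137/29160000, min=7558907/1944000, spread=1451383/7290000
Step 7: max=3562545871/874800000, min=1138683433/291600000, spread=36623893/218700000
Step 8: max=106448146369/26244000000, min=34251117319/8748000000, spread=923698603/6561000000

Answer: 2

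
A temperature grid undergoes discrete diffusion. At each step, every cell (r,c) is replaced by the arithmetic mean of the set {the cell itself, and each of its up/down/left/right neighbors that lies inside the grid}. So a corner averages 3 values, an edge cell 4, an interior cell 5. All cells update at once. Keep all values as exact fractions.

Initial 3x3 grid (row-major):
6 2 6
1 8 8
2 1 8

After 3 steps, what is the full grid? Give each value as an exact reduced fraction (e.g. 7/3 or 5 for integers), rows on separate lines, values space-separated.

After step 1:
  3 11/2 16/3
  17/4 4 15/2
  4/3 19/4 17/3
After step 2:
  17/4 107/24 55/9
  151/48 26/5 45/8
  31/9 63/16 215/36
After step 3:
  569/144 7207/1440 583/108
  11549/2880 671/150 2749/480
  379/108 4453/960 2237/432

Answer: 569/144 7207/1440 583/108
11549/2880 671/150 2749/480
379/108 4453/960 2237/432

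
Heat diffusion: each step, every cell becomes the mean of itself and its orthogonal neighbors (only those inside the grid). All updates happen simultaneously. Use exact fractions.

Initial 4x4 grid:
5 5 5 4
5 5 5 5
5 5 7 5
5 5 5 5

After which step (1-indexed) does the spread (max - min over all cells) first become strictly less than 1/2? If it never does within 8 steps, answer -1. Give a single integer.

Step 1: max=11/2, min=14/3, spread=5/6
Step 2: max=136/25, min=85/18, spread=323/450
Step 3: max=6367/1200, min=35413/7200, spread=2789/7200
  -> spread < 1/2 first at step 3
Step 4: max=113759/21600, min=10019/2025, spread=20669/64800
Step 5: max=5646919/1080000, min=6481793/1296000, spread=1472549/6480000
Step 6: max=101342963/19440000, min=7327549/1458000, spread=10926929/58320000
Step 7: max=3027140693/583200000, min=29403852493/5832000000, spread=867554437/5832000000
Step 8: max=90602897459/17496000000, min=294649048063/58320000000, spread=22081830401/174960000000

Answer: 3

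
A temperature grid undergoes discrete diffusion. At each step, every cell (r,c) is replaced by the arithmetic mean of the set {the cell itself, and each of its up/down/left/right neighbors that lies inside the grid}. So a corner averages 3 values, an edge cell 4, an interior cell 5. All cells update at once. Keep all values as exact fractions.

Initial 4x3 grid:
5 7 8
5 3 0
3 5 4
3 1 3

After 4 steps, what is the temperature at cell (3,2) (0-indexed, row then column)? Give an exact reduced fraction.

Answer: 202237/64800

Derivation:
Step 1: cell (3,2) = 8/3
Step 2: cell (3,2) = 26/9
Step 3: cell (3,2) = 6367/2160
Step 4: cell (3,2) = 202237/64800
Full grid after step 4:
  603089/129600 4001041/864000 193613/43200
  457697/108000 1489049/360000 291673/72000
  387157/108000 211129/60000 739939/216000
  13157/4050 9367/3000 202237/64800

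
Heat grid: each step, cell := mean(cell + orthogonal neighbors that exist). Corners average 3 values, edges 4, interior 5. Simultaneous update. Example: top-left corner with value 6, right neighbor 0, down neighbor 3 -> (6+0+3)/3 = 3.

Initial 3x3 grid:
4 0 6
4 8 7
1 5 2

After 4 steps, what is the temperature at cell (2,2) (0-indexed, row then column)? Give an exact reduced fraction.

Answer: 596861/129600

Derivation:
Step 1: cell (2,2) = 14/3
Step 2: cell (2,2) = 173/36
Step 3: cell (2,2) = 10003/2160
Step 4: cell (2,2) = 596861/129600
Full grid after step 4:
  529361/129600 617627/144000 594511/129600
  1163629/288000 262499/60000 1321879/288000
  533311/129600 77719/18000 596861/129600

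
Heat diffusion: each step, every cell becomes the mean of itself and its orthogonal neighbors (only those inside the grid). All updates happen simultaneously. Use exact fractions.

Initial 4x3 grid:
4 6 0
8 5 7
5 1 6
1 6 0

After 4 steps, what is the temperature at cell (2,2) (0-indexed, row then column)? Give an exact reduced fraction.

Answer: 1611/400

Derivation:
Step 1: cell (2,2) = 7/2
Step 2: cell (2,2) = 83/20
Step 3: cell (2,2) = 39/10
Step 4: cell (2,2) = 1611/400
Full grid after step 4:
  4681/960 815461/172800 117557/25920
  67313/14400 327701/72000 23483/5400
  20407/4800 16277/4000 1611/400
  1099/288 54341/14400 1589/432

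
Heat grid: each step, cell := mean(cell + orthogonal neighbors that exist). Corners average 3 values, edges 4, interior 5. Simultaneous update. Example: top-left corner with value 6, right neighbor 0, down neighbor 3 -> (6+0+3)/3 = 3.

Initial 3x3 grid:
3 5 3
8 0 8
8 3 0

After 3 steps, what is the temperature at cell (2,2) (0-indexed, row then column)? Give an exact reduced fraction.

Answer: 4169/1080

Derivation:
Step 1: cell (2,2) = 11/3
Step 2: cell (2,2) = 55/18
Step 3: cell (2,2) = 4169/1080
Full grid after step 3:
  5089/1080 57611/14400 4429/1080
  63911/14400 6583/1500 17237/4800
  5149/1080 18737/4800 4169/1080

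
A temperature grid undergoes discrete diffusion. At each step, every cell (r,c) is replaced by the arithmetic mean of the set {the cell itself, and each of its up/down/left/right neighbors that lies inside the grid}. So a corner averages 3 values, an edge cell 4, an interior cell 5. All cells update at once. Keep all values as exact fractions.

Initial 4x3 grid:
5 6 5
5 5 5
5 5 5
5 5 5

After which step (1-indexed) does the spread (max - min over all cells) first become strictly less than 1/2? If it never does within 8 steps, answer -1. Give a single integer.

Step 1: max=16/3, min=5, spread=1/3
  -> spread < 1/2 first at step 1
Step 2: max=1267/240, min=5, spread=67/240
Step 3: max=11237/2160, min=5, spread=437/2160
Step 4: max=4477531/864000, min=5009/1000, spread=29951/172800
Step 5: max=40095821/7776000, min=16954/3375, spread=206761/1555200
Step 6: max=16008195571/3110400000, min=27165671/5400000, spread=14430763/124416000
Step 7: max=958227741689/186624000000, min=2177652727/432000000, spread=139854109/1492992000
Step 8: max=57409671890251/11197440000000, min=196251228977/38880000000, spread=7114543559/89579520000

Answer: 1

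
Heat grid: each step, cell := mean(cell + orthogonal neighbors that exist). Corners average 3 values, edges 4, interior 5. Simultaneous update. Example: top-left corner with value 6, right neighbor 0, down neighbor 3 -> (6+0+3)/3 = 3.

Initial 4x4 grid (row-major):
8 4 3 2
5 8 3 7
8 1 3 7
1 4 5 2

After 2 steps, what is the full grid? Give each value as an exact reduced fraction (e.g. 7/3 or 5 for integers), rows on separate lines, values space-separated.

After step 1:
  17/3 23/4 3 4
  29/4 21/5 24/5 19/4
  15/4 24/5 19/5 19/4
  13/3 11/4 7/2 14/3
After step 2:
  56/9 1117/240 351/80 47/12
  313/60 134/25 411/100 183/40
  151/30 193/50 433/100 539/120
  65/18 923/240 883/240 155/36

Answer: 56/9 1117/240 351/80 47/12
313/60 134/25 411/100 183/40
151/30 193/50 433/100 539/120
65/18 923/240 883/240 155/36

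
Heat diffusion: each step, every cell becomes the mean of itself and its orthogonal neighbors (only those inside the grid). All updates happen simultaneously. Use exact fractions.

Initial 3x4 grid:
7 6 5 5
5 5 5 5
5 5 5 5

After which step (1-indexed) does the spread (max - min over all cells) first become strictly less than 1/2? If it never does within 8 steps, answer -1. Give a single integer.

Step 1: max=6, min=5, spread=1
Step 2: max=23/4, min=5, spread=3/4
Step 3: max=223/40, min=5, spread=23/40
Step 4: max=39463/7200, min=9047/1800, spread=131/288
  -> spread < 1/2 first at step 4
Step 5: max=2338597/432000, min=546053/108000, spread=30877/86400
Step 6: max=46382501/8640000, min=1830199/360000, spread=98309/345600
Step 7: max=8296793477/1555200000, min=248272811/48600000, spread=14082541/62208000
Step 8: max=495513822143/93312000000, min=7477760137/1458000000, spread=135497387/746496000

Answer: 4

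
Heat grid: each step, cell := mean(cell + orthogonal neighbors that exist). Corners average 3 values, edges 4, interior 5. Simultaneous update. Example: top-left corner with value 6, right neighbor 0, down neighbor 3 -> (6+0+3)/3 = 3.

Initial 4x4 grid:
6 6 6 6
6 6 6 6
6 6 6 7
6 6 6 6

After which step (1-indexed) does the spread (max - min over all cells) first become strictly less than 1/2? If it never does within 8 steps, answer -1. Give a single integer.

Answer: 1

Derivation:
Step 1: max=19/3, min=6, spread=1/3
  -> spread < 1/2 first at step 1
Step 2: max=751/120, min=6, spread=31/120
Step 3: max=6691/1080, min=6, spread=211/1080
Step 4: max=664843/108000, min=6, spread=16843/108000
Step 5: max=5970643/972000, min=54079/9000, spread=130111/972000
Step 6: max=178602367/29160000, min=3247159/540000, spread=3255781/29160000
Step 7: max=5349153691/874800000, min=3251107/540000, spread=82360351/874800000
Step 8: max=160215316891/26244000000, min=585706441/97200000, spread=2074577821/26244000000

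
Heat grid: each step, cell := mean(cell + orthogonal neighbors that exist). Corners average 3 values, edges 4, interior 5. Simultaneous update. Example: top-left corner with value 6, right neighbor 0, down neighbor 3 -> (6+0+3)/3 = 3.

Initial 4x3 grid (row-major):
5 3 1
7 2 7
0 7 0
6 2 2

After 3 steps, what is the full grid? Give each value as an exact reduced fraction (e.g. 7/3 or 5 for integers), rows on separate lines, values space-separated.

Answer: 3019/720 50783/14400 7897/2160
4499/1200 24037/6000 11297/3600
14507/3600 6329/2000 12307/3600
7147/2160 16691/4800 5987/2160

Derivation:
After step 1:
  5 11/4 11/3
  7/2 26/5 5/2
  5 11/5 4
  8/3 17/4 4/3
After step 2:
  15/4 997/240 107/36
  187/40 323/100 461/120
  401/120 413/100 301/120
  143/36 209/80 115/36
After step 3:
  3019/720 50783/14400 7897/2160
  4499/1200 24037/6000 11297/3600
  14507/3600 6329/2000 12307/3600
  7147/2160 16691/4800 5987/2160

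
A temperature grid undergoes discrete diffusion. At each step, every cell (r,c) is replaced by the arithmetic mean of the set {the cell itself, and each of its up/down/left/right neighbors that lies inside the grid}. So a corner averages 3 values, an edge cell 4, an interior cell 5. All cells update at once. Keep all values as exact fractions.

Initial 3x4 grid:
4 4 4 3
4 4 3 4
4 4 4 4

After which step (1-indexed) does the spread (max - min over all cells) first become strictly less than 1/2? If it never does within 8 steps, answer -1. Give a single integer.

Step 1: max=4, min=7/2, spread=1/2
Step 2: max=4, min=32/9, spread=4/9
  -> spread < 1/2 first at step 2
Step 3: max=1587/400, min=26491/7200, spread=83/288
Step 4: max=28409/7200, min=238831/64800, spread=337/1296
Step 5: max=1880449/480000, min=14491979/3888000, spread=7396579/38880000
Step 6: max=50616727/12960000, min=872817961/233280000, spread=61253/373248
Step 7: max=3024121943/777600000, min=52637658599/13996800000, spread=14372291/111974400
Step 8: max=180988507837/46656000000, min=3167497427941/839808000000, spread=144473141/1343692800

Answer: 2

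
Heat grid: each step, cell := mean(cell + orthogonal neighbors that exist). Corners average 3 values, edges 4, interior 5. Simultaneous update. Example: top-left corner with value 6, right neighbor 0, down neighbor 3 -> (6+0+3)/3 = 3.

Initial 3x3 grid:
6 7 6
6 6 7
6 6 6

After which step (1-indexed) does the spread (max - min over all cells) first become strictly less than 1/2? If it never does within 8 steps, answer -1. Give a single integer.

Answer: 2

Derivation:
Step 1: max=20/3, min=6, spread=2/3
Step 2: max=513/80, min=6, spread=33/80
  -> spread < 1/2 first at step 2
Step 3: max=6917/1080, min=551/90, spread=61/216
Step 4: max=410239/64800, min=16561/2700, spread=511/2592
Step 5: max=24557933/3888000, min=222401/36000, spread=4309/31104
Step 6: max=1467063751/233280000, min=30091237/4860000, spread=36295/373248
Step 7: max=87865970597/13996800000, min=7242535831/1166400000, spread=305773/4478976
Step 8: max=5262162670159/839808000000, min=72526575497/11664000000, spread=2575951/53747712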